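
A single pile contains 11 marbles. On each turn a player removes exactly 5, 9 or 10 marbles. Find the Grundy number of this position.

Build the Grundy sequence with g(k) = mex{g(k−s) : s ∈ {5, 9, 10}, s ≤ k}:
k:     0  1  2  3  4  5  6  7  8  9 10 11
g(k):  0  0  0  0  0  1  1  1  1  1  2  2
So g(11) = 2.

2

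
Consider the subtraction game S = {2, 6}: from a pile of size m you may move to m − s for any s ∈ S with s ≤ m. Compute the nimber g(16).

0

Build the Grundy sequence with g(k) = mex{g(k−s) : s ∈ {2, 6}, s ≤ k}:
k:     0  1  2  3  4  5  6  7  8  9 10 11 12 13 14 15 16
g(k):  0  0  1  1  0  0  1  1  0  0  1  1  0  0  1  1  0
So g(16) = 0.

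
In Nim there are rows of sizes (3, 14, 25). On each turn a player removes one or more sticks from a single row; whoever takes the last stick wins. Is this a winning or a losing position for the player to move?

Winning position

Nim-sum: 3 ⊕ 14 ⊕ 25 = 20.
The nim-sum is 20 ≠ 0, so this is an N-position: the player to move can win.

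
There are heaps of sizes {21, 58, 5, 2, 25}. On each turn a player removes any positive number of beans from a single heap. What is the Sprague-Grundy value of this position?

49

Write each in binary and XOR column by column:
  010101  (21)
  111010  (58)
  000101  (5)
  000010  (2)
  011001  (25)
  ------
  110001  (49)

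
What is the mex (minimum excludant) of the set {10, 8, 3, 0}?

0 is in the set but 1 is not, so the mex is 1.

1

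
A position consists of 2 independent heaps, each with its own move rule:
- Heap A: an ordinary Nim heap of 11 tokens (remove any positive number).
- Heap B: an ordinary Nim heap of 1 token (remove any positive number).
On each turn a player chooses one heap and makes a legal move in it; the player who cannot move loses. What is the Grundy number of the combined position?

10

Heap A is a plain Nim heap of size 11, so its Grundy value is 11.
Heap B is a plain Nim heap of size 1, so its Grundy value is 1.
By the Sprague-Grundy theorem, the Grundy value of a sum of independent games is the XOR of the component values.
Combined value = 11 ⊕ 1 = 10.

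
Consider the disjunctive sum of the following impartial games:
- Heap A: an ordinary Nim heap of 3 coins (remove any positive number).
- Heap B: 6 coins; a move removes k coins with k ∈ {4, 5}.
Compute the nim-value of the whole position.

Heap A is a plain Nim heap of size 3, so its Grundy value is 3.
Build the Grundy sequence for heap B with g(k) = mex{g(k−s) : s ∈ {4, 5}, s ≤ k}:
g(0) = mex{} = 0
g(1) = mex{} = 0
g(2) = mex{} = 0
g(3) = mex{} = 0
g(4) = mex{0} = 1
g(5) = mex{0} = 1
g(6) = mex{0} = 1
So g(6) = 1.
By the Sprague-Grundy theorem, the Grundy value of a sum of independent games is the XOR of the component values.
Combined value = 3 ⊕ 1 = 2.

2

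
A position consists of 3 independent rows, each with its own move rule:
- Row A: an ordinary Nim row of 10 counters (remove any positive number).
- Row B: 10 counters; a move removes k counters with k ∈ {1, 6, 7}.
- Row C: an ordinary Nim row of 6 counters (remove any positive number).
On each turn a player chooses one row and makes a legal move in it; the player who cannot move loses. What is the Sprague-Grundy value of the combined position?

Row A is a plain Nim row of size 10, so its Grundy value is 10.
For row B, compute g(0), g(1), … with moves {1, 6, 7}:
g(0) = mex{} = 0
g(1) = mex{0} = 1
g(2) = mex{1} = 0
g(3) = mex{0} = 1
g(4) = mex{1} = 0
g(5) = mex{0} = 1
g(6) = mex{0,1} = 2
g(7) = mex{0,1,2} = 3
g(8) = mex{0,1,3} = 2
g(9) = mex{0,1,2} = 3
g(10) = mex{0,1,3} = 2
So g(10) = 2.
Row C is a plain Nim row of size 6, so its Grundy value is 6.
By the Sprague-Grundy theorem, the Grundy value of a sum of independent games is the XOR of the component values.
Combined value = 10 XOR 2 XOR 6 = 14.

14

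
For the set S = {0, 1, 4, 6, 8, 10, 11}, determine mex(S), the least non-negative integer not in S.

The values 0, 1 are all present; 2 is the first non-negative integer missing from the set.

2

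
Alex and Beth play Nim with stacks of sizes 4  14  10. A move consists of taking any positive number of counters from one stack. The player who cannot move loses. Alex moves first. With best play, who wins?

Compute the nim-sum pairwise:
4 ⊕ 14 = 10
10 ⊕ 10 = 0
The nim-sum is 0, so this is a P-position: the player to move is in a losing position under optimal play; Alex is about to move from it and so loses — Beth wins.

Beth wins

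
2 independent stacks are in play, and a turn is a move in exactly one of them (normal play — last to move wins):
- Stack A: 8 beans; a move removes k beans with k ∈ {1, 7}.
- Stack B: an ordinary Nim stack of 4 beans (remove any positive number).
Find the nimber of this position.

Grundy values for stack A (subtraction set {1, 7}):
g(0) = mex{} = 0
g(1) = mex{0} = 1
g(2) = mex{1} = 0
g(3) = mex{0} = 1
g(4) = mex{1} = 0
g(5) = mex{0} = 1
g(6) = mex{1} = 0
g(7) = mex{0} = 1
g(8) = mex{1} = 0
So g(8) = 0.
Stack B is a plain Nim stack of size 4, so its Grundy value is 4.
The value of a disjunctive sum is the nim-sum of the parts.
Combined value = 0 ⊕ 4 = 4.

4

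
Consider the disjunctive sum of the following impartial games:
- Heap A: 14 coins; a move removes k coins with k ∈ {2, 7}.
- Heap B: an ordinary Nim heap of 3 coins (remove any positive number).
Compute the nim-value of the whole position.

3

For heap A, compute g(0), g(1), … with moves {2, 7}:
g(0) = mex{} = 0
g(1) = mex{} = 0
g(2) = mex{0} = 1
g(3) = mex{0} = 1
g(4) = mex{1} = 0
g(5) = mex{1} = 0
g(6) = mex{0} = 1
g(7) = mex{0} = 1
g(8) = mex{0,1} = 2
g(9) = mex{1} = 0
g(10) = mex{1,2} = 0
g(11) = mex{0} = 1
g(12) = mex{0} = 1
g(13) = mex{1} = 0
g(14) = mex{1} = 0
So g(14) = 0.
Heap B is a plain Nim heap of size 3, so its Grundy value is 3.
The value of a disjunctive sum is the nim-sum of the parts.
Combined value = 0 ⊕ 3 = 3.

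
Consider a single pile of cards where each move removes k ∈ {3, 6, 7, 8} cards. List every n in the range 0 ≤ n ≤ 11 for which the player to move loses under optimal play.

Build the Grundy sequence with g(k) = mex{g(k−s) : s ∈ {3, 6, 7, 8}, s ≤ k}:
k:     0  1  2  3  4  5  6  7  8  9 10 11
g(k):  0  0  0  1  1  1  2  2  2  3  3  0
The P-positions (g = 0) in 0..11 are 0, 1, 2, 11.

0, 1, 2, 11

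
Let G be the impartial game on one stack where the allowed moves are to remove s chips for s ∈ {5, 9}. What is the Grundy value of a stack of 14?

0

Compute g(0), g(1), … for moves {5, 9}:
g(0) = mex{} = 0
g(1) = mex{} = 0
g(2) = mex{} = 0
g(3) = mex{} = 0
g(4) = mex{} = 0
g(5) = mex{0} = 1
g(6) = mex{0} = 1
g(7) = mex{0} = 1
g(8) = mex{0} = 1
g(9) = mex{0} = 1
g(10) = mex{0,1} = 2
g(11) = mex{0,1} = 2
g(12) = mex{0,1} = 2
g(13) = mex{0,1} = 2
g(14) = mex{1} = 0
So g(14) = 0.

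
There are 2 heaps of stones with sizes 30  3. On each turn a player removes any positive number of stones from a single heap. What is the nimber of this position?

29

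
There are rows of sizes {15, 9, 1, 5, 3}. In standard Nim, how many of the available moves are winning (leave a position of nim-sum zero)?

Compute the nim-sum pairwise:
15 ^ 9 = 6
6 ^ 1 = 7
7 ^ 5 = 2
2 ^ 3 = 1
The overall nim-sum is X = 1. A row of size p has a winning move iff p XOR X < p (reduce it to p XOR X).
  15: 15 XOR 1 = 14 < 15 — winning move (to 14).
  9: 9 XOR 1 = 8 < 9 — winning move (to 8).
  1: 1 XOR 1 = 0 < 1 — winning move (to 0).
  5: 5 XOR 1 = 4 < 5 — winning move (to 4).
  3: 3 XOR 1 = 2 < 3 — winning move (to 2).
That gives 5 winning moves.

5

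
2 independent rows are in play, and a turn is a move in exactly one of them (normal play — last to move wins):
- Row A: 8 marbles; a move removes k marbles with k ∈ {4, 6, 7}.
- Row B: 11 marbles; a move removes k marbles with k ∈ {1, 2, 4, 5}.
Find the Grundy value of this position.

0

Grundy values for row A (subtraction set {4, 6, 7}):
g(0) = mex{} = 0
g(1) = mex{} = 0
g(2) = mex{} = 0
g(3) = mex{} = 0
g(4) = mex{0} = 1
g(5) = mex{0} = 1
g(6) = mex{0} = 1
g(7) = mex{0} = 1
g(8) = mex{0,1} = 2
So g(8) = 2.
Build the Grundy sequence for row B with g(k) = mex{g(k−s) : s ∈ {1, 2, 4, 5}, s ≤ k}:
k:     0  1  2  3  4  5  6  7  8  9 10 11
g(k):  0  1  2  0  1  2  0  1  2  0  1  2
So g(11) = 2.
By the Sprague-Grundy theorem, the Grundy value of a sum of independent games is the XOR of the component values.
Combined value = 2 XOR 2 = 0.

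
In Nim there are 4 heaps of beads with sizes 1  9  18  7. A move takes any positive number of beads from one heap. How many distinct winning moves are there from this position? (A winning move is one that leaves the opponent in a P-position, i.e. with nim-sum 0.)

Write each in binary and XOR column by column:
  00001  (1)
  01001  (9)
  10010  (18)
  00111  (7)
  -----
  11101  (29)
The overall nim-sum is X = 29. A heap of size p has a winning move iff p XOR X < p (reduce it to p XOR X).
  1: 1 XOR 29 = 28 ≥ 1 — no move.
  9: 9 XOR 29 = 20 ≥ 9 — no move.
  18: 18 XOR 29 = 15 < 18 — winning move (to 15).
  7: 7 XOR 29 = 26 ≥ 7 — no move.
That gives 1 winning move.

1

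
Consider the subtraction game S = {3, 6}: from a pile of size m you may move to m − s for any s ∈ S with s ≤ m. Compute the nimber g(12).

1

Grundy values for subtraction set {3, 6}:
g(0) = mex{} = 0
g(1) = mex{} = 0
g(2) = mex{} = 0
g(3) = mex{0} = 1
g(4) = mex{0} = 1
g(5) = mex{0} = 1
g(6) = mex{0,1} = 2
g(7) = mex{0,1} = 2
g(8) = mex{0,1} = 2
g(9) = mex{1,2} = 0
g(10) = mex{1,2} = 0
g(11) = mex{1,2} = 0
g(12) = mex{0,2} = 1
So g(12) = 1.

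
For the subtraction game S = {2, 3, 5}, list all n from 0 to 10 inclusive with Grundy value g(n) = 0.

0, 1, 7, 8

Grundy values for subtraction set {2, 3, 5}:
k:     0  1  2  3  4  5  6  7  8  9 10
g(k):  0  0  1  1  2  2  3  0  0  1  1
The P-positions (g = 0) in 0..10 are 0, 1, 7, 8.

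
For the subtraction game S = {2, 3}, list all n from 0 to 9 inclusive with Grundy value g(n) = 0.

0, 1, 5, 6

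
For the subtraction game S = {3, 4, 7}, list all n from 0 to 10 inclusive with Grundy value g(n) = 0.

0, 1, 2, 10

Compute g(0), g(1), … for moves {3, 4, 7}:
g(0) = mex{} = 0
g(1) = mex{} = 0
g(2) = mex{} = 0
g(3) = mex{0} = 1
g(4) = mex{0} = 1
g(5) = mex{0} = 1
g(6) = mex{0,1} = 2
g(7) = mex{0,1} = 2
g(8) = mex{0,1} = 2
g(9) = mex{0,1,2} = 3
g(10) = mex{1,2} = 0
The P-positions (g = 0) in 0..10 are 0, 1, 2, 10.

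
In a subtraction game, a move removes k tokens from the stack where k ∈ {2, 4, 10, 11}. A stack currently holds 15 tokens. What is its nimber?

1

Grundy values for subtraction set {2, 4, 10, 11}:
k:     0  1  2  3  4  5  6  7  8  9 10 11 12 13 14 15
g(k):  0  0  1  1  2  2  0  0  1  1  2  2  3  0  0  1
So g(15) = 1.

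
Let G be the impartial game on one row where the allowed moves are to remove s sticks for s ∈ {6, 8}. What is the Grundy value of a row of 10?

1

Grundy values for subtraction set {6, 8}:
g(0) = mex{} = 0
g(1) = mex{} = 0
g(2) = mex{} = 0
g(3) = mex{} = 0
g(4) = mex{} = 0
g(5) = mex{} = 0
g(6) = mex{0} = 1
g(7) = mex{0} = 1
g(8) = mex{0} = 1
g(9) = mex{0} = 1
g(10) = mex{0} = 1
So g(10) = 1.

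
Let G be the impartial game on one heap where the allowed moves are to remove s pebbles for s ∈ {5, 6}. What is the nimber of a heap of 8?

Build the Grundy sequence with g(k) = mex{g(k−s) : s ∈ {5, 6}, s ≤ k}:
g(0) = mex{} = 0
g(1) = mex{} = 0
g(2) = mex{} = 0
g(3) = mex{} = 0
g(4) = mex{} = 0
g(5) = mex{0} = 1
g(6) = mex{0} = 1
g(7) = mex{0} = 1
g(8) = mex{0} = 1
So g(8) = 1.

1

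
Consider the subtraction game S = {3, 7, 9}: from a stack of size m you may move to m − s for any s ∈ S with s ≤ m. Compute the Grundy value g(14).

Build the Grundy sequence with g(k) = mex{g(k−s) : s ∈ {3, 7, 9}, s ≤ k}:
k:     0  1  2  3  4  5  6  7  8  9 10 11 12 13 14
g(k):  0  0  0  1  1  1  0  2  2  1  3  3  0  2  0
So g(14) = 0.

0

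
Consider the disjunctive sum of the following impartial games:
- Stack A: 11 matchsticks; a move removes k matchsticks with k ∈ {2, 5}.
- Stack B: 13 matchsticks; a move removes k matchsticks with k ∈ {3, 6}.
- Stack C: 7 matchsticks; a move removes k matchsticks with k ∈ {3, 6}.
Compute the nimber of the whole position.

3

For stack A, compute g(0), g(1), … with moves {2, 5}:
k:     0  1  2  3  4  5  6  7  8  9 10 11
g(k):  0  0  1  1  0  2  1  0  0  1  1  0
So g(11) = 0.
For stack B, compute g(0), g(1), … with moves {3, 6}:
g(0) = mex{} = 0
g(1) = mex{} = 0
g(2) = mex{} = 0
g(3) = mex{0} = 1
g(4) = mex{0} = 1
g(5) = mex{0} = 1
g(6) = mex{0,1} = 2
g(7) = mex{0,1} = 2
g(8) = mex{0,1} = 2
g(9) = mex{1,2} = 0
g(10) = mex{1,2} = 0
g(11) = mex{1,2} = 0
g(12) = mex{0,2} = 1
g(13) = mex{0,2} = 1
So g(13) = 1.
Grundy values for stack C (subtraction set {3, 6}):
g(0) = mex{} = 0
g(1) = mex{} = 0
g(2) = mex{} = 0
g(3) = mex{0} = 1
g(4) = mex{0} = 1
g(5) = mex{0} = 1
g(6) = mex{0,1} = 2
g(7) = mex{0,1} = 2
So g(7) = 2.
The value of a disjunctive sum is the nim-sum of the parts.
Combined value = 0 ⊕ 1 ⊕ 2 = 3.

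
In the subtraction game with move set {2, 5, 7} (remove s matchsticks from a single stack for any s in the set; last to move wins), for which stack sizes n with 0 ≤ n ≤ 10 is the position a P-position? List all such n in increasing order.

0, 1, 4, 10

Compute g(0), g(1), … for moves {2, 5, 7}:
k:     0  1  2  3  4  5  6  7  8  9 10
g(k):  0  0  1  1  0  2  1  3  2  2  0
The P-positions (g = 0) in 0..10 are 0, 1, 4, 10.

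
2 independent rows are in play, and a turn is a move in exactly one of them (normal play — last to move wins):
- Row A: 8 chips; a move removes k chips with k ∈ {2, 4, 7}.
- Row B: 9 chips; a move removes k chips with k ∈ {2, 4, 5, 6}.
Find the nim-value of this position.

Build the Grundy sequence for row A with g(k) = mex{g(k−s) : s ∈ {2, 4, 7}, s ≤ k}:
k:     0  1  2  3  4  5  6  7  8
g(k):  0  0  1  1  2  2  0  3  1
So g(8) = 1.
For row B, compute g(0), g(1), … with moves {2, 4, 5, 6}:
k:     0  1  2  3  4  5  6  7  8  9
g(k):  0  0  1  1  2  2  3  3  0  0
So g(9) = 0.
By the Sprague-Grundy theorem, the Grundy value of a sum of independent games is the XOR of the component values.
Combined value = 1 ⊕ 0 = 1.

1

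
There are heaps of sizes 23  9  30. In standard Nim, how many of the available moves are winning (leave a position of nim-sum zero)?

0

Compute the nim-sum pairwise:
23 ^ 9 = 30
30 ^ 30 = 0
The nim-sum is already 0, so every move leaves a nonzero nim-sum — there are no winning moves.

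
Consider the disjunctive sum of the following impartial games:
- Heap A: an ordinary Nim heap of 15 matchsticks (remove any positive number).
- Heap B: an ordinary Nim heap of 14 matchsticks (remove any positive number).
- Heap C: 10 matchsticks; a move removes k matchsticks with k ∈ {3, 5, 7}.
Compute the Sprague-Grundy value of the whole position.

1

Heap A is a plain Nim heap of size 15, so its Grundy value is 15.
Heap B is a plain Nim heap of size 14, so its Grundy value is 14.
Build the Grundy sequence for heap C with g(k) = mex{g(k−s) : s ∈ {3, 5, 7}, s ≤ k}:
g(0) = mex{} = 0
g(1) = mex{} = 0
g(2) = mex{} = 0
g(3) = mex{0} = 1
g(4) = mex{0} = 1
g(5) = mex{0} = 1
g(6) = mex{0,1} = 2
g(7) = mex{0,1} = 2
g(8) = mex{0,1} = 2
g(9) = mex{0,1,2} = 3
g(10) = mex{1,2} = 0
So g(10) = 0.
The value of a disjunctive sum is the nim-sum of the parts.
Combined value = 15 ⊕ 14 ⊕ 0 = 1.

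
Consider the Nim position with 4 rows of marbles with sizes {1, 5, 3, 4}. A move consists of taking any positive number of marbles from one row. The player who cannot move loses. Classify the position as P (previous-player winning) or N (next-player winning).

N-position

Compute the nim-sum pairwise:
1 XOR 5 = 4
4 XOR 3 = 7
7 XOR 4 = 3
The nim-sum is 3 ≠ 0, so this is an N-position: the player to move can win.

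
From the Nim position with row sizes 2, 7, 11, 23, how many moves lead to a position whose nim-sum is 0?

1

Write each in binary and XOR column by column:
  00010  (2)
  00111  (7)
  01011  (11)
  10111  (23)
  -----
  11001  (25)
The overall nim-sum is X = 25. A row of size p has a winning move iff p XOR X < p (reduce it to p XOR X).
  2: 2 XOR 25 = 27 ≥ 2 — no move.
  7: 7 XOR 25 = 30 ≥ 7 — no move.
  11: 11 XOR 25 = 18 ≥ 11 — no move.
  23: 23 XOR 25 = 14 < 23 — winning move (to 14).
That gives 1 winning move.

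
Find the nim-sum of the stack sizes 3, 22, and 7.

Bitwise XOR of the heap sizes:
  00011  (3)
  10110  (22)
  00111  (7)
  -----
  10010  (18)

18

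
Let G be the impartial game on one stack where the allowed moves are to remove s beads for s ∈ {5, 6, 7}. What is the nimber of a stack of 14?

Build the Grundy sequence with g(k) = mex{g(k−s) : s ∈ {5, 6, 7}, s ≤ k}:
k:     0  1  2  3  4  5  6  7  8  9 10 11 12 13 14
g(k):  0  0  0  0  0  1  1  1  1  1  2  2  0  0  0
So g(14) = 0.

0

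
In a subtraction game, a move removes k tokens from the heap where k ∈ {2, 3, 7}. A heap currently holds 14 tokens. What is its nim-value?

2

Build the Grundy sequence with g(k) = mex{g(k−s) : s ∈ {2, 3, 7}, s ≤ k}:
g(0) = mex{} = 0
g(1) = mex{} = 0
g(2) = mex{0} = 1
g(3) = mex{0} = 1
g(4) = mex{0,1} = 2
g(5) = mex{1} = 0
g(6) = mex{1,2} = 0
g(7) = mex{0,2} = 1
g(8) = mex{0} = 1
g(9) = mex{0,1} = 2
g(10) = mex{1} = 0
g(11) = mex{1,2} = 0
g(12) = mex{0,2} = 1
g(13) = mex{0} = 1
g(14) = mex{0,1} = 2
So g(14) = 2.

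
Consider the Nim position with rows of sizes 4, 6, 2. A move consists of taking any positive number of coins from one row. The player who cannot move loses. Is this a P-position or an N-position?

P-position

Nim-sum: 4 ^ 6 ^ 2 = 0.
The nim-sum is 0, so this is a P-position: the player to move is in a losing position under optimal play.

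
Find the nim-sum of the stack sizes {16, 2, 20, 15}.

Nim-sum: 16 ⊕ 2 ⊕ 20 ⊕ 15 = 9.

9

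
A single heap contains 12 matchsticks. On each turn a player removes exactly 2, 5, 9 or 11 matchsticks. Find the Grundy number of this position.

Build the Grundy sequence with g(k) = mex{g(k−s) : s ∈ {2, 5, 9, 11}, s ≤ k}:
k:     0  1  2  3  4  5  6  7  8  9 10 11 12
g(k):  0  0  1  1  0  2  1  0  0  1  1  2  2
So g(12) = 2.

2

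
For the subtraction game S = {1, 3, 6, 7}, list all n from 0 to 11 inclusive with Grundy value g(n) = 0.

0, 2, 4

Compute g(0), g(1), … for moves {1, 3, 6, 7}:
g(0) = mex{} = 0
g(1) = mex{0} = 1
g(2) = mex{1} = 0
g(3) = mex{0} = 1
g(4) = mex{1} = 0
g(5) = mex{0} = 1
g(6) = mex{0,1} = 2
g(7) = mex{0,1,2} = 3
g(8) = mex{0,1,3} = 2
g(9) = mex{0,1,2} = 3
g(10) = mex{0,1,3} = 2
g(11) = mex{0,1,2} = 3
The P-positions (g = 0) in 0..11 are 0, 2, 4.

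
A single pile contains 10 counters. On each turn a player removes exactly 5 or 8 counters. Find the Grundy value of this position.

2

Compute g(0), g(1), … for moves {5, 8}:
g(0) = mex{} = 0
g(1) = mex{} = 0
g(2) = mex{} = 0
g(3) = mex{} = 0
g(4) = mex{} = 0
g(5) = mex{0} = 1
g(6) = mex{0} = 1
g(7) = mex{0} = 1
g(8) = mex{0} = 1
g(9) = mex{0} = 1
g(10) = mex{0,1} = 2
So g(10) = 2.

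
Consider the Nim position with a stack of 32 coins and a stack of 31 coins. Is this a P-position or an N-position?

Bitwise XOR of the heap sizes:
  100000  (32)
  011111  (31)
  ------
  111111  (63)
The nim-sum is 63 ≠ 0, so this is an N-position: the player to move can win.

N-position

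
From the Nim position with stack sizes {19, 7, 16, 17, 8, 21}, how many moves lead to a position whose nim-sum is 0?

1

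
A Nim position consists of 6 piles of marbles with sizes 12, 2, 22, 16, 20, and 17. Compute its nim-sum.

13

Nim-sum: 12 ⊕ 2 ⊕ 22 ⊕ 16 ⊕ 20 ⊕ 17 = 13.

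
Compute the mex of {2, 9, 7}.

0 is not in the set, so the mex is 0.

0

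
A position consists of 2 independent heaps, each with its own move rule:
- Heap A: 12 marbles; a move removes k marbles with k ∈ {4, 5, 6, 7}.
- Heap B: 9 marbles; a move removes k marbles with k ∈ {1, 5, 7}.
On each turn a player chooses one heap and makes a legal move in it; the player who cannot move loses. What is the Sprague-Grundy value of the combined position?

1

For heap A, compute g(0), g(1), … with moves {4, 5, 6, 7}:
g(0) = mex{} = 0
g(1) = mex{} = 0
g(2) = mex{} = 0
g(3) = mex{} = 0
g(4) = mex{0} = 1
g(5) = mex{0} = 1
g(6) = mex{0} = 1
g(7) = mex{0} = 1
g(8) = mex{0,1} = 2
g(9) = mex{0,1} = 2
g(10) = mex{0,1} = 2
g(11) = mex{1} = 0
g(12) = mex{1,2} = 0
So g(12) = 0.
For heap B, compute g(0), g(1), … with moves {1, 5, 7}:
g(0) = mex{} = 0
g(1) = mex{0} = 1
g(2) = mex{1} = 0
g(3) = mex{0} = 1
g(4) = mex{1} = 0
g(5) = mex{0} = 1
g(6) = mex{1} = 0
g(7) = mex{0} = 1
g(8) = mex{1} = 0
g(9) = mex{0} = 1
So g(9) = 1.
The value of a disjunctive sum is the nim-sum of the parts.
Combined value = 0 XOR 1 = 1.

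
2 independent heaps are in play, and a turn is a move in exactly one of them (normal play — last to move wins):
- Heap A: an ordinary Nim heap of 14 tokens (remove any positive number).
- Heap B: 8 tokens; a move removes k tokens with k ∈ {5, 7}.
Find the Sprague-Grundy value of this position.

15

Heap A is a plain Nim heap of size 14, so its Grundy value is 14.
Build the Grundy sequence for heap B with g(k) = mex{g(k−s) : s ∈ {5, 7}, s ≤ k}:
g(0) = mex{} = 0
g(1) = mex{} = 0
g(2) = mex{} = 0
g(3) = mex{} = 0
g(4) = mex{} = 0
g(5) = mex{0} = 1
g(6) = mex{0} = 1
g(7) = mex{0} = 1
g(8) = mex{0} = 1
So g(8) = 1.
The value of a disjunctive sum is the nim-sum of the parts.
Combined value = 14 ⊕ 1 = 15.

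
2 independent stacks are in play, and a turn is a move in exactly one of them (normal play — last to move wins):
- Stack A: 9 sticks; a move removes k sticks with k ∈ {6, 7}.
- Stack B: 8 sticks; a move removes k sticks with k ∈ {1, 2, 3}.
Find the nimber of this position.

Build the Grundy sequence for stack A with g(k) = mex{g(k−s) : s ∈ {6, 7}, s ≤ k}:
k:     0  1  2  3  4  5  6  7  8  9
g(k):  0  0  0  0  0  0  1  1  1  1
So g(9) = 1.
Build the Grundy sequence for stack B with g(k) = mex{g(k−s) : s ∈ {1, 2, 3}, s ≤ k}:
k:     0  1  2  3  4  5  6  7  8
g(k):  0  1  2  3  0  1  2  3  0
So g(8) = 0.
The value of a disjunctive sum is the nim-sum of the parts.
Combined value = 1 XOR 0 = 1.

1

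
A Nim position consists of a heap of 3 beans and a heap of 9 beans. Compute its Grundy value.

10

Nim-sum: 3 ^ 9 = 10.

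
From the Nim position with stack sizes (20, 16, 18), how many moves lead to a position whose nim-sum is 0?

3

Nim-sum: 20 ⊕ 16 ⊕ 18 = 22.
The overall nim-sum is X = 22. A stack of size p has a winning move iff p XOR X < p (reduce it to p XOR X).
  20: 20 XOR 22 = 2 < 20 — winning move (to 2).
  16: 16 XOR 22 = 6 < 16 — winning move (to 6).
  18: 18 XOR 22 = 4 < 18 — winning move (to 4).
That gives 3 winning moves.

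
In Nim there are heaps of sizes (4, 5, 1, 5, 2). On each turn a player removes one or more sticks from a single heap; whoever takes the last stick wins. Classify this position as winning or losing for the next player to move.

Winning position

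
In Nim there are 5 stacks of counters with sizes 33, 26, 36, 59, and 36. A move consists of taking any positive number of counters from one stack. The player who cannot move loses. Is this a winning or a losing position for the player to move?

Losing position

Nim-sum: 33 XOR 26 XOR 36 XOR 59 XOR 36 = 0.
The nim-sum is 0, so this is a P-position: the player to move is in a losing position under optimal play.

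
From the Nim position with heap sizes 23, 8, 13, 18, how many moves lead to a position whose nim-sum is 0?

0

Compute the nim-sum pairwise:
23 ⊕ 8 = 31
31 ⊕ 13 = 18
18 ⊕ 18 = 0
The nim-sum is already 0, so every move leaves a nonzero nim-sum — there are no winning moves.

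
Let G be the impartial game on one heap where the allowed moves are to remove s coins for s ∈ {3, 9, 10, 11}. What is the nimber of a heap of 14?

0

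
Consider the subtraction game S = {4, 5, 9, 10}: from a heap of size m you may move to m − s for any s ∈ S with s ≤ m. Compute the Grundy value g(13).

3

Build the Grundy sequence with g(k) = mex{g(k−s) : s ∈ {4, 5, 9, 10}, s ≤ k}:
g(0) = mex{} = 0
g(1) = mex{} = 0
g(2) = mex{} = 0
g(3) = mex{} = 0
g(4) = mex{0} = 1
g(5) = mex{0} = 1
g(6) = mex{0} = 1
g(7) = mex{0} = 1
g(8) = mex{0,1} = 2
g(9) = mex{0,1} = 2
g(10) = mex{0,1} = 2
g(11) = mex{0,1} = 2
g(12) = mex{0,1,2} = 3
g(13) = mex{0,1,2} = 3
So g(13) = 3.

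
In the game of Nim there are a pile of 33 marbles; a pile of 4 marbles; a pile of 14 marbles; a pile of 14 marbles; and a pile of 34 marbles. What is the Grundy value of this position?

Compute the nim-sum pairwise:
33 ⊕ 4 = 37
37 ⊕ 14 = 43
43 ⊕ 14 = 37
37 ⊕ 34 = 7

7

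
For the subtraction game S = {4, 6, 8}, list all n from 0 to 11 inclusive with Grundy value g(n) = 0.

0, 1, 2, 3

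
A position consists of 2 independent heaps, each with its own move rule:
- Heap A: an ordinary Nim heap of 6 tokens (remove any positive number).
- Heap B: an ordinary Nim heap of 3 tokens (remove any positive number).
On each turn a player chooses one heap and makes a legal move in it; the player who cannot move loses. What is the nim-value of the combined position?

Heap A is a plain Nim heap of size 6, so its Grundy value is 6.
Heap B is a plain Nim heap of size 3, so its Grundy value is 3.
The value of a disjunctive sum is the nim-sum of the parts.
Combined value = 6 XOR 3 = 5.

5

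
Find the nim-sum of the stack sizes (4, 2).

6

Compute the nim-sum pairwise:
4 ⊕ 2 = 6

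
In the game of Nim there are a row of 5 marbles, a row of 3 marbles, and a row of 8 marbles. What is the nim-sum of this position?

In binary:
  0101  (5)
  0011  (3)
  1000  (8)
  ----
  1110  (14)

14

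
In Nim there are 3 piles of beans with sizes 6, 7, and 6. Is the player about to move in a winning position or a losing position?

Winning position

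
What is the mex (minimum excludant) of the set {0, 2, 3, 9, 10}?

1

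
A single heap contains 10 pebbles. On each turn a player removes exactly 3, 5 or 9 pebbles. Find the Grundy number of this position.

Grundy values for subtraction set {3, 5, 9}:
g(0) = mex{} = 0
g(1) = mex{} = 0
g(2) = mex{} = 0
g(3) = mex{0} = 1
g(4) = mex{0} = 1
g(5) = mex{0} = 1
g(6) = mex{0,1} = 2
g(7) = mex{0,1} = 2
g(8) = mex{1} = 0
g(9) = mex{0,1,2} = 3
g(10) = mex{0,1,2} = 3
So g(10) = 3.

3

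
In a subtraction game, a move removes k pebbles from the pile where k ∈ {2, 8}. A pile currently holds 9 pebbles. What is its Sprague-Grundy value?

2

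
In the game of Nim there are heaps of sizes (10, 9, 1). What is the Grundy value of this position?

2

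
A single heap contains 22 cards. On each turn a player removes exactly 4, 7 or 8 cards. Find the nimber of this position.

2

Build the Grundy sequence with g(k) = mex{g(k−s) : s ∈ {4, 7, 8}, s ≤ k}:
k:     0  1  2  3  4  5  6  7  8  9 10 11 12 13 14 15 16 17 18 19 20 21 22
g(k):  0  0  0  0  1  1  1  1  2  2  2  2  0  0  0  0  1  1  1  1  2  2  2
So g(22) = 2.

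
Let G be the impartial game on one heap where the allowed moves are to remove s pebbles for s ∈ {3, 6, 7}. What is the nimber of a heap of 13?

1

Grundy values for subtraction set {3, 6, 7}:
k:     0  1  2  3  4  5  6  7  8  9 10 11 12 13
g(k):  0  0  0  1  1  1  2  2  2  3  0  0  0  1
So g(13) = 1.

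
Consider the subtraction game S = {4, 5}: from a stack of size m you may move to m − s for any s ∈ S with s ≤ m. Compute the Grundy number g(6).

Grundy values for subtraction set {4, 5}:
k:     0  1  2  3  4  5  6
g(k):  0  0  0  0  1  1  1
So g(6) = 1.

1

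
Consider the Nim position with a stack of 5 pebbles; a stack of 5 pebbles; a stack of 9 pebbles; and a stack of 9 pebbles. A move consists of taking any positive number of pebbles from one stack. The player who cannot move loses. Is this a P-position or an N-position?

P-position

Nim-sum: 5 XOR 5 XOR 9 XOR 9 = 0.
The nim-sum is 0, so this is a P-position: the player to move is in a losing position under optimal play.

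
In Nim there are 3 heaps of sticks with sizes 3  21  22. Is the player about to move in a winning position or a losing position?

Bitwise XOR of the heap sizes:
  00011  (3)
  10101  (21)
  10110  (22)
  -----
  00000  (0)
The nim-sum is 0, so this is a P-position: the player to move is in a losing position under optimal play.

Losing position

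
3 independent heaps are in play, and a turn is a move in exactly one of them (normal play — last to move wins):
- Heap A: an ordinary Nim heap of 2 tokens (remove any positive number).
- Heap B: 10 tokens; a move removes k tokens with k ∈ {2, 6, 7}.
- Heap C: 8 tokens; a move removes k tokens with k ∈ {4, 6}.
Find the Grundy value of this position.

3

Heap A is a plain Nim heap of size 2, so its Grundy value is 2.
Build the Grundy sequence for heap B with g(k) = mex{g(k−s) : s ∈ {2, 6, 7}, s ≤ k}:
g(0) = mex{} = 0
g(1) = mex{} = 0
g(2) = mex{0} = 1
g(3) = mex{0} = 1
g(4) = mex{1} = 0
g(5) = mex{1} = 0
g(6) = mex{0} = 1
g(7) = mex{0} = 1
g(8) = mex{0,1} = 2
g(9) = mex{1} = 0
g(10) = mex{0,1,2} = 3
So g(10) = 3.
For heap C, compute g(0), g(1), … with moves {4, 6}:
k:     0  1  2  3  4  5  6  7  8
g(k):  0  0  0  0  1  1  1  1  2
So g(8) = 2.
The value of a disjunctive sum is the nim-sum of the parts.
Combined value = 2 XOR 3 XOR 2 = 3.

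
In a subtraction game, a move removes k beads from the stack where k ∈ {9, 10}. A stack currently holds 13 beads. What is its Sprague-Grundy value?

1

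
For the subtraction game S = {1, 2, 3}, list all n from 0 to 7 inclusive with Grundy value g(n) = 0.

0, 4

Compute g(0), g(1), … for moves {1, 2, 3}:
k:     0  1  2  3  4  5  6  7
g(k):  0  1  2  3  0  1  2  3
The P-positions (g = 0) in 0..7 are 0, 4.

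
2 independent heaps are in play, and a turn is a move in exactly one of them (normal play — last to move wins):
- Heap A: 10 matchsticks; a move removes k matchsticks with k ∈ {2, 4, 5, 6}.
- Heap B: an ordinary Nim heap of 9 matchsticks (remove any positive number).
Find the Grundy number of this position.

For heap A, compute g(0), g(1), … with moves {2, 4, 5, 6}:
k:     0  1  2  3  4  5  6  7  8  9 10
g(k):  0  0  1  1  2  2  3  3  0  0  1
So g(10) = 1.
Heap B is a plain Nim heap of size 9, so its Grundy value is 9.
The value of a disjunctive sum is the nim-sum of the parts.
Combined value = 1 ⊕ 9 = 8.

8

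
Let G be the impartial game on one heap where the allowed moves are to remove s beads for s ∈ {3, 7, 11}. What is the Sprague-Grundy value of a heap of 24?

0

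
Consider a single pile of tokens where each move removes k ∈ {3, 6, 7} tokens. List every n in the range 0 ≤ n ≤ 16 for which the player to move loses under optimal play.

0, 1, 2, 10, 11, 12

Grundy values for subtraction set {3, 6, 7}:
k:     0  1  2  3  4  5  6  7  8  9 10 11 12 13 14 15 16
g(k):  0  0  0  1  1  1  2  2  2  3  0  0  0  1  1  1  2
The P-positions (g = 0) in 0..16 are 0, 1, 2, 10, 11, 12.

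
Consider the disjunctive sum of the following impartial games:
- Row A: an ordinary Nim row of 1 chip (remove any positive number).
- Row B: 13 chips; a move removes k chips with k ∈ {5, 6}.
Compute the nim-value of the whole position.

Row A is a plain Nim row of size 1, so its Grundy value is 1.
Grundy values for row B (subtraction set {5, 6}):
g(0) = mex{} = 0
g(1) = mex{} = 0
g(2) = mex{} = 0
g(3) = mex{} = 0
g(4) = mex{} = 0
g(5) = mex{0} = 1
g(6) = mex{0} = 1
g(7) = mex{0} = 1
g(8) = mex{0} = 1
g(9) = mex{0} = 1
g(10) = mex{0,1} = 2
g(11) = mex{1} = 0
g(12) = mex{1} = 0
g(13) = mex{1} = 0
So g(13) = 0.
By the Sprague-Grundy theorem, the Grundy value of a sum of independent games is the XOR of the component values.
Combined value = 1 XOR 0 = 1.

1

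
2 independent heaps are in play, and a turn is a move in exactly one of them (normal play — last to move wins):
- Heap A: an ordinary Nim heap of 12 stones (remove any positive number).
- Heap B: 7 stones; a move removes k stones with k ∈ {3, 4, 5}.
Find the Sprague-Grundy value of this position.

Heap A is a plain Nim heap of size 12, so its Grundy value is 12.
Grundy values for heap B (subtraction set {3, 4, 5}):
k:     0  1  2  3  4  5  6  7
g(k):  0  0  0  1  1  1  2  2
So g(7) = 2.
By the Sprague-Grundy theorem, the Grundy value of a sum of independent games is the XOR of the component values.
Combined value = 12 XOR 2 = 14.

14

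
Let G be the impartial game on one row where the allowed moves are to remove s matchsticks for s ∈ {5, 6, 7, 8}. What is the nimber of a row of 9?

Grundy values for subtraction set {5, 6, 7, 8}:
g(0) = mex{} = 0
g(1) = mex{} = 0
g(2) = mex{} = 0
g(3) = mex{} = 0
g(4) = mex{} = 0
g(5) = mex{0} = 1
g(6) = mex{0} = 1
g(7) = mex{0} = 1
g(8) = mex{0} = 1
g(9) = mex{0} = 1
So g(9) = 1.

1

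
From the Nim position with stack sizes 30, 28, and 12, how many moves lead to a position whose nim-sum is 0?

3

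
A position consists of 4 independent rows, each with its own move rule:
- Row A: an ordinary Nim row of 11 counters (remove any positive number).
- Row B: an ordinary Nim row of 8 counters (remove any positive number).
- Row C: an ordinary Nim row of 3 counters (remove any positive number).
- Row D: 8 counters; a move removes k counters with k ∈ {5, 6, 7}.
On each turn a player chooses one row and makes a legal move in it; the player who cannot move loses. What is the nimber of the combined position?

Row A is a plain Nim row of size 11, so its Grundy value is 11.
Row B is a plain Nim row of size 8, so its Grundy value is 8.
Row C is a plain Nim row of size 3, so its Grundy value is 3.
For row D, compute g(0), g(1), … with moves {5, 6, 7}:
g(0) = mex{} = 0
g(1) = mex{} = 0
g(2) = mex{} = 0
g(3) = mex{} = 0
g(4) = mex{} = 0
g(5) = mex{0} = 1
g(6) = mex{0} = 1
g(7) = mex{0} = 1
g(8) = mex{0} = 1
So g(8) = 1.
The value of a disjunctive sum is the nim-sum of the parts.
Combined value = 11 ⊕ 8 ⊕ 3 ⊕ 1 = 1.

1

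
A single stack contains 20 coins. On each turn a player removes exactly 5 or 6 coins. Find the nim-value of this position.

Grundy values for subtraction set {5, 6}:
k:     0  1  2  3  4  5  6  7  8  9 10 11 12 13 14 15 16 17 18 19 20
g(k):  0  0  0  0  0  1  1  1  1  1  2  0  0  0  0  0  1  1  1  1  1
So g(20) = 1.

1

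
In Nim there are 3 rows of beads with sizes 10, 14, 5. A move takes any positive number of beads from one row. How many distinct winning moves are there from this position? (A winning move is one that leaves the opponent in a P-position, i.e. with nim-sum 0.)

1

Compute the nim-sum pairwise:
10 ⊕ 14 = 4
4 ⊕ 5 = 1
The overall nim-sum is X = 1. A row of size p has a winning move iff p XOR X < p (reduce it to p XOR X).
  10: 10 XOR 1 = 11 ≥ 10 — no move.
  14: 14 XOR 1 = 15 ≥ 14 — no move.
  5: 5 XOR 1 = 4 < 5 — winning move (to 4).
That gives 1 winning move.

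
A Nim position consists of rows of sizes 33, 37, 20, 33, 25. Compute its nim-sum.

40

In binary:
  100001  (33)
  100101  (37)
  010100  (20)
  100001  (33)
  011001  (25)
  ------
  101000  (40)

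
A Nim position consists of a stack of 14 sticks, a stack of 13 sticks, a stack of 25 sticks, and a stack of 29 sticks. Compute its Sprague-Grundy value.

Compute the nim-sum pairwise:
14 XOR 13 = 3
3 XOR 25 = 26
26 XOR 29 = 7

7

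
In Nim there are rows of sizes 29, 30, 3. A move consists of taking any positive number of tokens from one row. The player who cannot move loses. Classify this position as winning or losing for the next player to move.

Nim-sum: 29 ⊕ 30 ⊕ 3 = 0.
The nim-sum is 0, so this is a P-position: the player to move is in a losing position under optimal play.

Losing position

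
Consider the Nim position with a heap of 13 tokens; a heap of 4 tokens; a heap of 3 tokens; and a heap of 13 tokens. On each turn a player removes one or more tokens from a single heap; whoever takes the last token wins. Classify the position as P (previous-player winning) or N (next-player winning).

N-position

Nim-sum: 13 ^ 4 ^ 3 ^ 13 = 7.
The nim-sum is 7 ≠ 0, so this is an N-position: the player to move can win.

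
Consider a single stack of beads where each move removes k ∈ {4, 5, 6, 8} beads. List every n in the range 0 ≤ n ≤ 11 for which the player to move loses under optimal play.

Build the Grundy sequence with g(k) = mex{g(k−s) : s ∈ {4, 5, 6, 8}, s ≤ k}:
k:     0  1  2  3  4  5  6  7  8  9 10 11
g(k):  0  0  0  0  1  1  1  1  2  2  2  2
The P-positions (g = 0) in 0..11 are 0, 1, 2, 3.

0, 1, 2, 3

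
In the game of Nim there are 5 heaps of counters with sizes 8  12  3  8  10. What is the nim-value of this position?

5

Compute the nim-sum pairwise:
8 XOR 12 = 4
4 XOR 3 = 7
7 XOR 8 = 15
15 XOR 10 = 5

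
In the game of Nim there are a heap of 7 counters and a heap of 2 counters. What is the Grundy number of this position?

5

Nim-sum: 7 XOR 2 = 5.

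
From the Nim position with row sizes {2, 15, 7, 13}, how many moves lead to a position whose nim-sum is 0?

Write each in binary and XOR column by column:
  0010  (2)
  1111  (15)
  0111  (7)
  1101  (13)
  ----
  0111  (7)
The overall nim-sum is X = 7. A row of size p has a winning move iff p XOR X < p (reduce it to p XOR X).
  2: 2 XOR 7 = 5 ≥ 2 — no move.
  15: 15 XOR 7 = 8 < 15 — winning move (to 8).
  7: 7 XOR 7 = 0 < 7 — winning move (to 0).
  13: 13 XOR 7 = 10 < 13 — winning move (to 10).
That gives 3 winning moves.

3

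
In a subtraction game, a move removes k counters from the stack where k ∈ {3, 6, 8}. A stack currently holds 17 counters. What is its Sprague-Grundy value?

2

Grundy values for subtraction set {3, 6, 8}:
k:     0  1  2  3  4  5  6  7  8  9 10 11 12 13 14 15 16 17
g(k):  0  0  0  1  1  1  2  2  2  3  3  0  0  0  1  1  1  2
So g(17) = 2.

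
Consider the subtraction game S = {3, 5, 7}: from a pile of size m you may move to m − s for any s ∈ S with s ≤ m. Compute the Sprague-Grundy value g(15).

Build the Grundy sequence with g(k) = mex{g(k−s) : s ∈ {3, 5, 7}, s ≤ k}:
k:     0  1  2  3  4  5  6  7  8  9 10 11 12 13 14 15
g(k):  0  0  0  1  1  1  2  2  2  3  0  0  0  1  1  1
So g(15) = 1.

1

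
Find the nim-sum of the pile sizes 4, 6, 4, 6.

Bitwise XOR of the heap sizes:
  100  (4)
  110  (6)
  100  (4)
  110  (6)
  ---
  000  (0)

0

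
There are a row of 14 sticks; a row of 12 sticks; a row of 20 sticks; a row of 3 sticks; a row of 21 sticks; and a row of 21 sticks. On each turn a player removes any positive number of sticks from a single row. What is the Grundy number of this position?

21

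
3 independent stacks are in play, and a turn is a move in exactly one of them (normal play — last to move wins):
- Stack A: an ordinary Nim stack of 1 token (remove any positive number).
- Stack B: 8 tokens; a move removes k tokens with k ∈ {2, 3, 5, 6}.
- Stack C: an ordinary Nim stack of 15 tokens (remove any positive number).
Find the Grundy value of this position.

14

Stack A is a plain Nim stack of size 1, so its Grundy value is 1.
For stack B, compute g(0), g(1), … with moves {2, 3, 5, 6}:
g(0) = mex{} = 0
g(1) = mex{} = 0
g(2) = mex{0} = 1
g(3) = mex{0} = 1
g(4) = mex{0,1} = 2
g(5) = mex{0,1} = 2
g(6) = mex{0,1,2} = 3
g(7) = mex{0,1,2} = 3
g(8) = mex{1,2,3} = 0
So g(8) = 0.
Stack C is a plain Nim stack of size 15, so its Grundy value is 15.
By the Sprague-Grundy theorem, the Grundy value of a sum of independent games is the XOR of the component values.
Combined value = 1 ⊕ 0 ⊕ 15 = 14.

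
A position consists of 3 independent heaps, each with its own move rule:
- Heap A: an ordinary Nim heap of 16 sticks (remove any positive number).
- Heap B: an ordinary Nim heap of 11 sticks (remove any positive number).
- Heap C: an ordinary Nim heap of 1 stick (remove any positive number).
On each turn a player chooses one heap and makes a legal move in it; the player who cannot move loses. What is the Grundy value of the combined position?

Heap A is a plain Nim heap of size 16, so its Grundy value is 16.
Heap B is a plain Nim heap of size 11, so its Grundy value is 11.
Heap C is a plain Nim heap of size 1, so its Grundy value is 1.
By the Sprague-Grundy theorem, the Grundy value of a sum of independent games is the XOR of the component values.
Combined value = 16 ⊕ 11 ⊕ 1 = 26.

26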